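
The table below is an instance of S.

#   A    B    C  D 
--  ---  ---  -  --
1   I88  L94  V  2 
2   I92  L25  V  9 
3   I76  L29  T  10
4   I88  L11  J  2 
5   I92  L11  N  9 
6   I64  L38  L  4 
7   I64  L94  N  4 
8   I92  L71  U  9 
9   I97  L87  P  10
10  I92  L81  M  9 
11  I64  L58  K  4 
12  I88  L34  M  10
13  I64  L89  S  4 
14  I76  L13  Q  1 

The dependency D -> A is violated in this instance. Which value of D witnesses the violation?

10

D=2: rows 1, 4 → A = I88, I88 ✓
D=9: rows 2, 5, 8, 10 → A = I92, I92, I92, I92 ✓
D=10: rows 3, 9, 12 → A takes values {I76, I97, I88} — violation
D=4: rows 6, 7, 11, 13 → A = I64, I64, I64, I64 ✓
D=1: row 14 → A = I76 ✓
The only D value with inconsistent A is D=10.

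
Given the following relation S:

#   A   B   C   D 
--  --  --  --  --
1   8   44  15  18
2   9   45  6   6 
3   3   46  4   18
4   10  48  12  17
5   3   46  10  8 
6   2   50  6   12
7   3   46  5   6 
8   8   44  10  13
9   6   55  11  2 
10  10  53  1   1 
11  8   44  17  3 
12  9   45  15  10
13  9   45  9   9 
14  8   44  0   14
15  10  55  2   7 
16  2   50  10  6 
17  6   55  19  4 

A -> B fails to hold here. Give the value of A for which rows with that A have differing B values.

10

A=8: rows 1, 8, 11, 14 → B = 44, 44, 44, 44 ✓
A=9: rows 2, 12, 13 → B = 45, 45, 45 ✓
A=3: rows 3, 5, 7 → B = 46, 46, 46 ✓
A=10: rows 4, 10, 15 → B takes values {48, 53, 55} — violation
A=2: rows 6, 16 → B = 50, 50 ✓
A=6: rows 9, 17 → B = 55, 55 ✓
The only A value with inconsistent B is A=10.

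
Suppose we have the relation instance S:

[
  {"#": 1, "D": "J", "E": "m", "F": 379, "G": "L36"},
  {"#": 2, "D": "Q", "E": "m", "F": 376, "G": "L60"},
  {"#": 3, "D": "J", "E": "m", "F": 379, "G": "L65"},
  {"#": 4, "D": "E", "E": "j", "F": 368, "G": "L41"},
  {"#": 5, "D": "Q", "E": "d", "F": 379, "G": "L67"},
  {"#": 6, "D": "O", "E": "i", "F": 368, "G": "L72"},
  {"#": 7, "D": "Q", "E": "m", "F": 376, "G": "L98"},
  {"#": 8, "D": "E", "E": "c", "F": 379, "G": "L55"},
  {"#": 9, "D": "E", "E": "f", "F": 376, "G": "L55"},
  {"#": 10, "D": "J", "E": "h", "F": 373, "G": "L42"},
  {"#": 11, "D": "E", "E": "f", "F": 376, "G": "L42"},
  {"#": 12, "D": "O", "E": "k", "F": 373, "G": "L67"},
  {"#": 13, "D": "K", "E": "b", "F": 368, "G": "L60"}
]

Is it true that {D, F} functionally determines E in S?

(D=J, F=379): rows 1, 3 → E = m, m ✓
(D=Q, F=376): rows 2, 7 → E = m, m ✓
(D=E, F=368): row 4 → E = j ✓
(D=Q, F=379): row 5 → E = d ✓
(D=O, F=368): row 6 → E = i ✓
(D=E, F=379): row 8 → E = c ✓
(D=E, F=376): rows 9, 11 → E = f, f ✓
(D=J, F=373): row 10 → E = h ✓
(D=O, F=373): row 12 → E = k ✓
(D=K, F=368): row 13 → E = b ✓
Every {D, F} value is associated with a single E value, so {D, F} -> E holds.

Yes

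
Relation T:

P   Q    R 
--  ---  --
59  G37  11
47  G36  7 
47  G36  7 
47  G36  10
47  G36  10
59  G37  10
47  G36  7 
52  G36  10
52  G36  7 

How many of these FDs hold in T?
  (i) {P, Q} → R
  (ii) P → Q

1

(i) {P, Q} → R: (P=59, Q=G37): 2 rows → R takes values {11, 10} — violation; (P=47, Q=G36): 5 rows → R takes values {7, 10} — violation; (P=52, Q=G36): 2 rows → R takes values {10, 7} — violation — fails.
(ii) P → Q: every LHS value maps to a single RHS value — holds.
1 of the 2 dependencies holds.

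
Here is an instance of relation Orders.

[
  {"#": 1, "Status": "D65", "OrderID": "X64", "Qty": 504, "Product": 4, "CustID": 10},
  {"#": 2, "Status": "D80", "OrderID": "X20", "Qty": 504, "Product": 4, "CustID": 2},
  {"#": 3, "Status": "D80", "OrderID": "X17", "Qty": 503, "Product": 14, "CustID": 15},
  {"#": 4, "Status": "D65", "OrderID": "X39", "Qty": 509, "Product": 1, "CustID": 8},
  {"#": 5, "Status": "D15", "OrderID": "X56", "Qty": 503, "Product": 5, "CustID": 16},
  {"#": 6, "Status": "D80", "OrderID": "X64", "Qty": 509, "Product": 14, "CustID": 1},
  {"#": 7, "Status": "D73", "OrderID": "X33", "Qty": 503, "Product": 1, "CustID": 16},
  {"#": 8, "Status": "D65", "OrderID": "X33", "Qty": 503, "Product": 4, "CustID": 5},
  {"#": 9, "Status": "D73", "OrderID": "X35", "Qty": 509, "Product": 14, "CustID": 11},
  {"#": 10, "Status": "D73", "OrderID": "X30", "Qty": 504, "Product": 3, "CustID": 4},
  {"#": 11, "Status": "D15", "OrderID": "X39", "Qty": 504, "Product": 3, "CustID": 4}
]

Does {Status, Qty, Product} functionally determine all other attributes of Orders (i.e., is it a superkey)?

Yes

All 11 rows have distinct {Status, Qty, Product} values, so {Status, Qty, Product} → (all attributes) holds and {Status, Qty, Product} is a superkey.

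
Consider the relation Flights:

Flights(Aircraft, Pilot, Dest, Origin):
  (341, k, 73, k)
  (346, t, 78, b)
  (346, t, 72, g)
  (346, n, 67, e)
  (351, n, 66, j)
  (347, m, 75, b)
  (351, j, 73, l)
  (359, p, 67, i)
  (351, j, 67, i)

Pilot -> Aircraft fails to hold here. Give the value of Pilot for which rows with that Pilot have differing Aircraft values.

n

Pilot=k: 1 row → Aircraft = 341 ✓
Pilot=t: 2 rows → Aircraft = 346, 346 ✓
Pilot=n: 2 rows → Aircraft takes values {346, 351} — violation
Pilot=m: 1 row → Aircraft = 347 ✓
Pilot=j: 2 rows → Aircraft = 351, 351 ✓
Pilot=p: 1 row → Aircraft = 359 ✓
The only Pilot value with inconsistent Aircraft is Pilot=n.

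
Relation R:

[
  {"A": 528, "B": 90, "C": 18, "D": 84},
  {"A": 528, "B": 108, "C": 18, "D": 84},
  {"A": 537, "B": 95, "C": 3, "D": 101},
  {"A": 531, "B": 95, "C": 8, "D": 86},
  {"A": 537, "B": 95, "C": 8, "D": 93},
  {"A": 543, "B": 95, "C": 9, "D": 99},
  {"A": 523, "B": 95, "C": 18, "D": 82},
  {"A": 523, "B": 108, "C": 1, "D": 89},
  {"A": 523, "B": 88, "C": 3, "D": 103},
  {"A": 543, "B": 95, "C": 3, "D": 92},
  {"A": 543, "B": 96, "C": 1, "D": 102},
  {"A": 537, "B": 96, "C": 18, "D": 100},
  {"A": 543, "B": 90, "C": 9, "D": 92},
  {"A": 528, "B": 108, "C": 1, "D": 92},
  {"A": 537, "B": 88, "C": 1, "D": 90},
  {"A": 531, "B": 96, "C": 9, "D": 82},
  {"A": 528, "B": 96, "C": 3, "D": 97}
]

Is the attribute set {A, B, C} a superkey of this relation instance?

All 17 rows have distinct {A, B, C} values, so {A, B, C} → (all attributes) holds and {A, B, C} is a superkey.

Yes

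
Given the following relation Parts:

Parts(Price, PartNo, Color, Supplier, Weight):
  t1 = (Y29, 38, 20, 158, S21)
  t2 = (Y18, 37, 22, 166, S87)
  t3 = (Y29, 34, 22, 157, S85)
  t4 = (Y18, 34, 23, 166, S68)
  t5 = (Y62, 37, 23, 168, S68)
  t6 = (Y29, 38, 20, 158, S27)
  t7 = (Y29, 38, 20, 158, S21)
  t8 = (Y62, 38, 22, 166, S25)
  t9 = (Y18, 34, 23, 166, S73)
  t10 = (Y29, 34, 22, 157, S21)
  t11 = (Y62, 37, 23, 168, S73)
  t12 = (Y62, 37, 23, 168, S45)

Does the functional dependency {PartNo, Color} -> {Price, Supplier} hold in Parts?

Yes

(PartNo=38, Color=20): rows 1, 6, 7 → {Price,Supplier} = (Y29, 158), (Y29, 158), (Y29, 158) ✓
(PartNo=37, Color=22): row 2 → {Price,Supplier} = (Y18, 166) ✓
(PartNo=34, Color=22): rows 3, 10 → {Price,Supplier} = (Y29, 157), (Y29, 157) ✓
(PartNo=34, Color=23): rows 4, 9 → {Price,Supplier} = (Y18, 166), (Y18, 166) ✓
(PartNo=37, Color=23): rows 5, 11, 12 → {Price,Supplier} = (Y62, 168), (Y62, 168), (Y62, 168) ✓
(PartNo=38, Color=22): row 8 → {Price,Supplier} = (Y62, 166) ✓
Every {PartNo, Color} value is associated with a single {Price, Supplier} value, so {PartNo, Color} -> {Price, Supplier} holds.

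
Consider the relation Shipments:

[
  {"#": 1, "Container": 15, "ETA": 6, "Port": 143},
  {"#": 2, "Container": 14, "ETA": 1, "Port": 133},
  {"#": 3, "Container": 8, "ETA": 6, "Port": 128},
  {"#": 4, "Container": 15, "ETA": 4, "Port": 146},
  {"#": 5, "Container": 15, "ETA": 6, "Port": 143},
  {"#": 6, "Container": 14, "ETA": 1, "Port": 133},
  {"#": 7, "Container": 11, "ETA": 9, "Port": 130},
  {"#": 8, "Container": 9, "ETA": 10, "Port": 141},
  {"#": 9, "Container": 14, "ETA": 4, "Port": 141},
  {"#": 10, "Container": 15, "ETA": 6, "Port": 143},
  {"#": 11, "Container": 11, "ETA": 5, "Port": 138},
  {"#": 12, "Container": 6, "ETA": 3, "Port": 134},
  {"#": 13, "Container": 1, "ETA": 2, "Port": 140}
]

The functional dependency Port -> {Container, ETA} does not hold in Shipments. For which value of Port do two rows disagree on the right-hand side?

Port=143: rows 1, 5, 10 → {Container,ETA} = (15, 6), (15, 6), (15, 6) ✓
Port=133: rows 2, 6 → {Container,ETA} = (14, 1), (14, 1) ✓
Port=128: row 3 → {Container,ETA} = (8, 6) ✓
Port=146: row 4 → {Container,ETA} = (15, 4) ✓
Port=130: row 7 → {Container,ETA} = (11, 9) ✓
Port=141: rows 8, 9 → {Container,ETA} takes values {(9, 10), (14, 4)} — violation
Port=138: row 11 → {Container,ETA} = (11, 5) ✓
Port=134: row 12 → {Container,ETA} = (6, 3) ✓
Port=140: row 13 → {Container,ETA} = (1, 2) ✓
The only Port value with inconsistent RHS is Port=141.

141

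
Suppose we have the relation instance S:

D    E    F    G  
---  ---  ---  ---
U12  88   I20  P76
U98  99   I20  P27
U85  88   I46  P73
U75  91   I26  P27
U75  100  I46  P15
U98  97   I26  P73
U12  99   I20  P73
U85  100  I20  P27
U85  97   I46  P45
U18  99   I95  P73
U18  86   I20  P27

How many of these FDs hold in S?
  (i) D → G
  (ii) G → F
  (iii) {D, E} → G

(i) D → G: D=U12: 2 rows → G takes values {P76, P73} — violation; D=U98: 2 rows → G takes values {P27, P73} — violation; D=U85: 3 rows → G takes values {P73, P27, P45} — violation; D=U75: 2 rows → G takes values {P27, P15} — violation; D=U18: 2 rows → G takes values {P73, P27} — violation — fails.
(ii) G → F: G=P27: 4 rows → F takes values {I20, I26} — violation; G=P73: 4 rows → F takes values {I46, I26, I20, I95} — violation — fails.
(iii) {D, E} → G: every LHS value maps to a single RHS value — holds.
1 of the 3 dependencies holds.

1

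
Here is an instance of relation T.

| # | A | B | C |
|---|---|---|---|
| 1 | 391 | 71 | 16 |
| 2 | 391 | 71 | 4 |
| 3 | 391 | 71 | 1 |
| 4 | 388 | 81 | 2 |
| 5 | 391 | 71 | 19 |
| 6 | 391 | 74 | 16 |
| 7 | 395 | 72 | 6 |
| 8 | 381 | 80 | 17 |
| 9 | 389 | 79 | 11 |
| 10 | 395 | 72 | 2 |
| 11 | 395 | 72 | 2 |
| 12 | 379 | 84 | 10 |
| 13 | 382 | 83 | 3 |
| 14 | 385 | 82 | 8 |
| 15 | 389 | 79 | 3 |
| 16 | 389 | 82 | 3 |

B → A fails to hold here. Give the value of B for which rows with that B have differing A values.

82

B=71: rows 1, 2, 3, 5 → A = 391, 391, 391, 391 ✓
B=81: row 4 → A = 388 ✓
B=74: row 6 → A = 391 ✓
B=72: rows 7, 10, 11 → A = 395, 395, 395 ✓
B=80: row 8 → A = 381 ✓
B=79: rows 9, 15 → A = 389, 389 ✓
B=84: row 12 → A = 379 ✓
B=83: row 13 → A = 382 ✓
B=82: rows 14, 16 → A takes values {385, 389} — violation
The only B value with inconsistent A is B=82.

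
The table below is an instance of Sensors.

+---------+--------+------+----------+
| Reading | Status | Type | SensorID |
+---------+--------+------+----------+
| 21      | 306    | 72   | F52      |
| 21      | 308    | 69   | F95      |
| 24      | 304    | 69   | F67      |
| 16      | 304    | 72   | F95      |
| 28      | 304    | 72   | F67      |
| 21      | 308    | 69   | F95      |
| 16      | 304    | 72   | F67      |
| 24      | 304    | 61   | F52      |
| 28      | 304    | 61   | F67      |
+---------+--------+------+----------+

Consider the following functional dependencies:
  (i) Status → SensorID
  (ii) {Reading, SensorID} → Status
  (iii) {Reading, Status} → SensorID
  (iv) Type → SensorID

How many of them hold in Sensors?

1

(i) Status → SensorID: Status=304: 6 rows → SensorID takes values {F67, F95, F52} — violation — fails.
(ii) {Reading, SensorID} → Status: every LHS value maps to a single RHS value — holds.
(iii) {Reading, Status} → SensorID: (Reading=24, Status=304): 2 rows → SensorID takes values {F67, F52} — violation; (Reading=16, Status=304): 2 rows → SensorID takes values {F95, F67} — violation — fails.
(iv) Type → SensorID: Type=72: 4 rows → SensorID takes values {F52, F95, F67} — violation; Type=69: 3 rows → SensorID takes values {F95, F67} — violation; Type=61: 2 rows → SensorID takes values {F52, F67} — violation — fails.
1 of the 4 dependencies holds.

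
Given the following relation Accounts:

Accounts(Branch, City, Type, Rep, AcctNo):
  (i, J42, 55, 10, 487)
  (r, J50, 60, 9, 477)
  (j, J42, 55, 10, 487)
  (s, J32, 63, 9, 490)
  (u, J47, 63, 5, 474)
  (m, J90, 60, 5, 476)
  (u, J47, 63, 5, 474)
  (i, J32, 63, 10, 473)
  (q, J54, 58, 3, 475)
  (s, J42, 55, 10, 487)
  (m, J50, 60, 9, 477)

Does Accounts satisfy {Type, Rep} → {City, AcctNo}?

Yes

(Type=55, Rep=10): 3 rows → {City,AcctNo} = (J42, 487), (J42, 487), (J42, 487) ✓
(Type=60, Rep=9): 2 rows → {City,AcctNo} = (J50, 477), (J50, 477) ✓
(Type=63, Rep=9): 1 row → {City,AcctNo} = (J32, 490) ✓
(Type=63, Rep=5): 2 rows → {City,AcctNo} = (J47, 474), (J47, 474) ✓
(Type=60, Rep=5): 1 row → {City,AcctNo} = (J90, 476) ✓
(Type=63, Rep=10): 1 row → {City,AcctNo} = (J32, 473) ✓
(Type=58, Rep=3): 1 row → {City,AcctNo} = (J54, 475) ✓
Every {Type, Rep} value is associated with a single {City, AcctNo} value, so {Type, Rep} → {City, AcctNo} holds.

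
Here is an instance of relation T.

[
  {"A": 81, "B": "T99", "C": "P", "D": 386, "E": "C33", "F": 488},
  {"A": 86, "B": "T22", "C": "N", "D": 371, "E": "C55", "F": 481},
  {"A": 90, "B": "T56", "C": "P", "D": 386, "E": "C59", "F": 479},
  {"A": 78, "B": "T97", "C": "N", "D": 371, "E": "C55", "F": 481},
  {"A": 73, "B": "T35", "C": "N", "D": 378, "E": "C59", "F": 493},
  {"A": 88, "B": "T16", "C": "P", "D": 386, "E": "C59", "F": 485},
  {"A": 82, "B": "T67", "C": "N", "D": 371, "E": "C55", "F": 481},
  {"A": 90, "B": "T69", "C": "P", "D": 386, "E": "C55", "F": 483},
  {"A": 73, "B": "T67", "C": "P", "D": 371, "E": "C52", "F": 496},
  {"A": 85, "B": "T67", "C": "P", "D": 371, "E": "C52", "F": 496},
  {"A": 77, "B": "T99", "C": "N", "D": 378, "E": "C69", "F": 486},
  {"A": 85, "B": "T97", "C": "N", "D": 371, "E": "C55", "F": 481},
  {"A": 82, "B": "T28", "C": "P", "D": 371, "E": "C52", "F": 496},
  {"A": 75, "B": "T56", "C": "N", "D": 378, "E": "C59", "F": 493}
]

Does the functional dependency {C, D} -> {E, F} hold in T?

No

(C=P, D=386): 4 rows → {E,F} takes values {(C33, 488), (C59, 479), (C59, 485), (C55, 483)} — violation
(C=N, D=371): 4 rows → {E,F} = (C55, 481), (C55, 481), (C55, 481), (C55, 481) ✓
(C=N, D=378): 3 rows → {E,F} takes values {(C59, 493), (C69, 486)} — violation
(C=P, D=371): 3 rows → {E,F} = (C52, 496), (C52, 496), (C52, 496) ✓
Two rows agree on {C, D} but differ on {E, F}, so {C, D} -> {E, F} does not hold.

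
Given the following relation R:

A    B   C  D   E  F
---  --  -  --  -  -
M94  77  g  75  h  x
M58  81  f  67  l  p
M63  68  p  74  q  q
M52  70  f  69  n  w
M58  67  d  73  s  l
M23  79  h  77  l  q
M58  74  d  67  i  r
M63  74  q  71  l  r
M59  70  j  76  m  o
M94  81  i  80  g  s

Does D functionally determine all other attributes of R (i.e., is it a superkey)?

No

Two distinct rows share D=67, so D does not determine every attribute — not a superkey.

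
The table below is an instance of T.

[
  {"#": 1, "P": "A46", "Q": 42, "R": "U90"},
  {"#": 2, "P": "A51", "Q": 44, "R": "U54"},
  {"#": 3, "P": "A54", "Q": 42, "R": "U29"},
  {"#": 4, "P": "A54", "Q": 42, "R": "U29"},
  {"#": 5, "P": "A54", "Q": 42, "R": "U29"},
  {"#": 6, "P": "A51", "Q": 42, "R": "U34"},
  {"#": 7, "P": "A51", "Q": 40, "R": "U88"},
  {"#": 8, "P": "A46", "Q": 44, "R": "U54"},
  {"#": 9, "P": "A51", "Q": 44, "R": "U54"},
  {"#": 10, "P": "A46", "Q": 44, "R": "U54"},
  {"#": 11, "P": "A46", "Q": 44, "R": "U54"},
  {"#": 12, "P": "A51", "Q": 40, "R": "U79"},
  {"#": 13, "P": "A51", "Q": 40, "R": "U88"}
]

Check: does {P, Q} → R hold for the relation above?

No

(P=A46, Q=42): row 1 → R = U90 ✓
(P=A51, Q=44): rows 2, 9 → R = U54, U54 ✓
(P=A54, Q=42): rows 3, 4, 5 → R = U29, U29, U29 ✓
(P=A51, Q=42): row 6 → R = U34 ✓
(P=A51, Q=40): rows 7, 12, 13 → R takes values {U88, U79} — violation
(P=A46, Q=44): rows 8, 10, 11 → R = U54, U54, U54 ✓
Two rows agree on {P, Q} but differ on R, so {P, Q} → R does not hold.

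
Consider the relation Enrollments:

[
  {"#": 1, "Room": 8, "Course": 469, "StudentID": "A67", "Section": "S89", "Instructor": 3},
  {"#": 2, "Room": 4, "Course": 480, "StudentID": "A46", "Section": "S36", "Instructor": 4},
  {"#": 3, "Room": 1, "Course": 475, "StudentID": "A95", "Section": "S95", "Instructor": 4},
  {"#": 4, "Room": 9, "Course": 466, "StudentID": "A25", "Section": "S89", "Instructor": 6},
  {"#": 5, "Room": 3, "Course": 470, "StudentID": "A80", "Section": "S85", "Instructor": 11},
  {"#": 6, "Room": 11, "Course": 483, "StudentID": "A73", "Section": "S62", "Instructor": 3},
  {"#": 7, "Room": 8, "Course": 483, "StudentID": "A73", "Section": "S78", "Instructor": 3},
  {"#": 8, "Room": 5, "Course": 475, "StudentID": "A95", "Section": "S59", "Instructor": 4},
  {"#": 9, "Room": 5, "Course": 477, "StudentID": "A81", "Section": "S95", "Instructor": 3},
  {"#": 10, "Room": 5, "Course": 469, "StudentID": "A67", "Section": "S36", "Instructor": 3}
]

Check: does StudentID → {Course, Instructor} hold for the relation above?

StudentID=A67: rows 1, 10 → {Course,Instructor} = (469, 3), (469, 3) ✓
StudentID=A46: row 2 → {Course,Instructor} = (480, 4) ✓
StudentID=A95: rows 3, 8 → {Course,Instructor} = (475, 4), (475, 4) ✓
StudentID=A25: row 4 → {Course,Instructor} = (466, 6) ✓
StudentID=A80: row 5 → {Course,Instructor} = (470, 11) ✓
StudentID=A73: rows 6, 7 → {Course,Instructor} = (483, 3), (483, 3) ✓
StudentID=A81: row 9 → {Course,Instructor} = (477, 3) ✓
Every StudentID value is associated with a single {Course, Instructor} value, so StudentID → {Course, Instructor} holds.

Yes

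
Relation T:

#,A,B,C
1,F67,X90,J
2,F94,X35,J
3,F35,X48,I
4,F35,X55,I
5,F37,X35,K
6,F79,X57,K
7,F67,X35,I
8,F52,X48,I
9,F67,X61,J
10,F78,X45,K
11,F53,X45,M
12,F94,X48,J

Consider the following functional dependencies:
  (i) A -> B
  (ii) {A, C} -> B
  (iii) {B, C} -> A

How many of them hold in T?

0

(i) A -> B: A=F67: rows 1, 7, 9 → B takes values {X90, X35, X61} — violation; A=F94: rows 2, 12 → B takes values {X35, X48} — violation; A=F35: rows 3, 4 → B takes values {X48, X55} — violation — fails.
(ii) {A, C} -> B: (A=F67, C=J): rows 1, 9 → B takes values {X90, X61} — violation; (A=F94, C=J): rows 2, 12 → B takes values {X35, X48} — violation; (A=F35, C=I): rows 3, 4 → B takes values {X48, X55} — violation — fails.
(iii) {B, C} -> A: (B=X48, C=I): rows 3, 8 → A takes values {F35, F52} — violation — fails.
None of the 3 dependencies hold.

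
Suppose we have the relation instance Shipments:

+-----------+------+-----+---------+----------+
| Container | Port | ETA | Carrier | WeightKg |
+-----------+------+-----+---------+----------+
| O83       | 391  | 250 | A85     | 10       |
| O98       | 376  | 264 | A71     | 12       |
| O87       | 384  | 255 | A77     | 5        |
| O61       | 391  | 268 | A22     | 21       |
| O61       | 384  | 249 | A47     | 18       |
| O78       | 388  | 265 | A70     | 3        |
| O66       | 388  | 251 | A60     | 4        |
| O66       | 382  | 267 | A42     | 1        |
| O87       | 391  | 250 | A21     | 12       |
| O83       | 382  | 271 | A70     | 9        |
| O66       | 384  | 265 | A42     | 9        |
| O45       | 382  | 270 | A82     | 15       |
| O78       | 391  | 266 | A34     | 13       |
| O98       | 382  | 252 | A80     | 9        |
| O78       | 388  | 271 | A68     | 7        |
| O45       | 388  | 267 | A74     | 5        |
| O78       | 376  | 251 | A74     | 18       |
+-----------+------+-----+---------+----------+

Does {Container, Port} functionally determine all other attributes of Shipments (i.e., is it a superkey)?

Two distinct rows share (Container=O78, Port=388), so {Container, Port} does not determine every attribute — not a superkey.

No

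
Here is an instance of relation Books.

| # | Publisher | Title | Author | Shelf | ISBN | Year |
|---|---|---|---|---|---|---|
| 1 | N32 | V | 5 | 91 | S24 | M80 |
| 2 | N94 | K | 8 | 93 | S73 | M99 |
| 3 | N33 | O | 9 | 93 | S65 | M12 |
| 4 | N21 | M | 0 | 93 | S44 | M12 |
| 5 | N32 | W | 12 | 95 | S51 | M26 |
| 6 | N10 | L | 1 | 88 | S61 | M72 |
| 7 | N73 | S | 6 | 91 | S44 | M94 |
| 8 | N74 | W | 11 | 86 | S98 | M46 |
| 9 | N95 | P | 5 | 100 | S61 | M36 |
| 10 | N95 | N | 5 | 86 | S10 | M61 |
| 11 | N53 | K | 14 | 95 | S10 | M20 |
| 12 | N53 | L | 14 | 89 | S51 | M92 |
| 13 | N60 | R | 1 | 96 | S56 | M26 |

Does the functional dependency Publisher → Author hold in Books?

Publisher=N32: rows 1, 5 → Author takes values {5, 12} — violation
Publisher=N94: row 2 → Author = 8 ✓
Publisher=N33: row 3 → Author = 9 ✓
Publisher=N21: row 4 → Author = 0 ✓
Publisher=N10: row 6 → Author = 1 ✓
Publisher=N73: row 7 → Author = 6 ✓
Publisher=N74: row 8 → Author = 11 ✓
Publisher=N95: rows 9, 10 → Author = 5, 5 ✓
Publisher=N53: rows 11, 12 → Author = 14, 14 ✓
Publisher=N60: row 13 → Author = 1 ✓
Two rows agree on Publisher but differ on Author, so Publisher → Author does not hold.

No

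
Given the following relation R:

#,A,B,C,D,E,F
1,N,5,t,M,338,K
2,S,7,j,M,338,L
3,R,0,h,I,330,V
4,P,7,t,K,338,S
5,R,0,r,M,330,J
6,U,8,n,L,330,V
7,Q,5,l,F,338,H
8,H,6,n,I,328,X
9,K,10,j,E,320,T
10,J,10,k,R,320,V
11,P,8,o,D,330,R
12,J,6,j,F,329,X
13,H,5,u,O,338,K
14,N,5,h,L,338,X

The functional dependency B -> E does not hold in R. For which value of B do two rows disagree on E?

6

B=5: rows 1, 7, 13, 14 → E = 338, 338, 338, 338 ✓
B=7: rows 2, 4 → E = 338, 338 ✓
B=0: rows 3, 5 → E = 330, 330 ✓
B=8: rows 6, 11 → E = 330, 330 ✓
B=6: rows 8, 12 → E takes values {328, 329} — violation
B=10: rows 9, 10 → E = 320, 320 ✓
The only B value with inconsistent E is B=6.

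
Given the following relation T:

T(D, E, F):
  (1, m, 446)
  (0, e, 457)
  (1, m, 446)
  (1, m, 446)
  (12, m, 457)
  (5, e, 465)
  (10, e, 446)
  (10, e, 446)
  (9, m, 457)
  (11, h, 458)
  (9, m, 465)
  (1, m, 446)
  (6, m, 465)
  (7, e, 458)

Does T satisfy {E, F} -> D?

(E=m, F=446): 4 rows → D = 1, 1, 1, 1 ✓
(E=e, F=457): 1 row → D = 0 ✓
(E=m, F=457): 2 rows → D takes values {12, 9} — violation
(E=e, F=465): 1 row → D = 5 ✓
(E=e, F=446): 2 rows → D = 10, 10 ✓
(E=h, F=458): 1 row → D = 11 ✓
(E=m, F=465): 2 rows → D takes values {9, 6} — violation
(E=e, F=458): 1 row → D = 7 ✓
Two rows agree on {E, F} but differ on D, so {E, F} -> D does not hold.

No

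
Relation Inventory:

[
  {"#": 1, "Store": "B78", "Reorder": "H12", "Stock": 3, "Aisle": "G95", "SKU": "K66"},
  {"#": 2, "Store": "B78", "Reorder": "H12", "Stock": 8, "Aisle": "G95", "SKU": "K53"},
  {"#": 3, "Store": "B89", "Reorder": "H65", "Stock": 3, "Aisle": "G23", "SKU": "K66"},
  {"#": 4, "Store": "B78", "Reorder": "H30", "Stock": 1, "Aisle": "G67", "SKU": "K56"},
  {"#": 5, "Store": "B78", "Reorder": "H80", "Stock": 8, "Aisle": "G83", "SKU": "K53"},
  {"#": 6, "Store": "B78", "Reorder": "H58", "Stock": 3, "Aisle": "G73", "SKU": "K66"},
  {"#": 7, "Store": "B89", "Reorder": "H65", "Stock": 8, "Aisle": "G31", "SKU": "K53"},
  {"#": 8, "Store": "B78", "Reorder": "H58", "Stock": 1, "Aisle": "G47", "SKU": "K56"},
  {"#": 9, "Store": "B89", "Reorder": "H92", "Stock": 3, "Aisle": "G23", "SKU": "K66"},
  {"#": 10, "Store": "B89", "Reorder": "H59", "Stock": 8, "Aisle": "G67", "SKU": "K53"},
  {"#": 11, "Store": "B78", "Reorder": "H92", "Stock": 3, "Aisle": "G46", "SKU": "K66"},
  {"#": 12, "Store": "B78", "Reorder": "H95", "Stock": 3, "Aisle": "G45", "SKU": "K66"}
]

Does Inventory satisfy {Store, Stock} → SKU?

(Store=B78, Stock=3): rows 1, 6, 11, 12 → SKU = K66, K66, K66, K66 ✓
(Store=B78, Stock=8): rows 2, 5 → SKU = K53, K53 ✓
(Store=B89, Stock=3): rows 3, 9 → SKU = K66, K66 ✓
(Store=B78, Stock=1): rows 4, 8 → SKU = K56, K56 ✓
(Store=B89, Stock=8): rows 7, 10 → SKU = K53, K53 ✓
Every {Store, Stock} value is associated with a single SKU value, so {Store, Stock} → SKU holds.

Yes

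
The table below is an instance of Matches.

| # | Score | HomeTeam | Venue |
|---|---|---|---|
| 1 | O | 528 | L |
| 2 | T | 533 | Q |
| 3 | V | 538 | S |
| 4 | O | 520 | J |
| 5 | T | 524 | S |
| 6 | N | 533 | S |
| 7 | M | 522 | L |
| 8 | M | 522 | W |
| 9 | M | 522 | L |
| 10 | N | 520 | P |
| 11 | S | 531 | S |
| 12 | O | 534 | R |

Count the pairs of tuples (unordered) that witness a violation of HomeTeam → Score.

HomeTeam=533: violating pairs (2,6) — 1 pair.
HomeTeam=520: violating pairs (4,10) — 1 pair.
HomeTeam=522: all 3 rows agree on Score — 0 pairs.

2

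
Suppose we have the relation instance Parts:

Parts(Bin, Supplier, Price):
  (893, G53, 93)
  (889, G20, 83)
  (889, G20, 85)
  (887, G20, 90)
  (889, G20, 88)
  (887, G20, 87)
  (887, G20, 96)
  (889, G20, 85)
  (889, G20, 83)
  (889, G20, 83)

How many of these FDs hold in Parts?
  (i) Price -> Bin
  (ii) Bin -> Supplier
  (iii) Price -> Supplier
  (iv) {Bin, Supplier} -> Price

(i) Price -> Bin: every LHS value maps to a single RHS value — holds.
(ii) Bin -> Supplier: every LHS value maps to a single RHS value — holds.
(iii) Price -> Supplier: every LHS value maps to a single RHS value — holds.
(iv) {Bin, Supplier} -> Price: (Bin=889, Supplier=G20): 6 rows → Price takes values {83, 85, 88} — violation; (Bin=887, Supplier=G20): 3 rows → Price takes values {90, 87, 96} — violation — fails.
3 of the 4 dependencies hold.

3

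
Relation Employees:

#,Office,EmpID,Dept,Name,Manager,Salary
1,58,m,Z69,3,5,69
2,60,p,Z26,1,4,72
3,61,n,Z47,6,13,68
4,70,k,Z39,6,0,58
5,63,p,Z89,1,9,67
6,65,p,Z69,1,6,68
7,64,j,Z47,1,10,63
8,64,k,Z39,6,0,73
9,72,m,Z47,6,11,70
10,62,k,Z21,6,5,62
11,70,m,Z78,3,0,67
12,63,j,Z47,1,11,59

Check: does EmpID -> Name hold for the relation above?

No

EmpID=m: rows 1, 9, 11 → Name takes values {3, 6} — violation
EmpID=p: rows 2, 5, 6 → Name = 1, 1, 1 ✓
EmpID=n: row 3 → Name = 6 ✓
EmpID=k: rows 4, 8, 10 → Name = 6, 6, 6 ✓
EmpID=j: rows 7, 12 → Name = 1, 1 ✓
Two rows agree on EmpID but differ on Name, so EmpID -> Name does not hold.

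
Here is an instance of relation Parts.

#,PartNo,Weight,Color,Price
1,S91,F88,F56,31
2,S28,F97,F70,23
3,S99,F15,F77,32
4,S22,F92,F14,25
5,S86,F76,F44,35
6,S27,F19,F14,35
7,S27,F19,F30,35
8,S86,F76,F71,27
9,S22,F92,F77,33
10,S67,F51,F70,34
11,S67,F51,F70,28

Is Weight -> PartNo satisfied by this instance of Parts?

Yes

Weight=F88: row 1 → PartNo = S91 ✓
Weight=F97: row 2 → PartNo = S28 ✓
Weight=F15: row 3 → PartNo = S99 ✓
Weight=F92: rows 4, 9 → PartNo = S22, S22 ✓
Weight=F76: rows 5, 8 → PartNo = S86, S86 ✓
Weight=F19: rows 6, 7 → PartNo = S27, S27 ✓
Weight=F51: rows 10, 11 → PartNo = S67, S67 ✓
Every Weight value is associated with a single PartNo value, so Weight -> PartNo holds.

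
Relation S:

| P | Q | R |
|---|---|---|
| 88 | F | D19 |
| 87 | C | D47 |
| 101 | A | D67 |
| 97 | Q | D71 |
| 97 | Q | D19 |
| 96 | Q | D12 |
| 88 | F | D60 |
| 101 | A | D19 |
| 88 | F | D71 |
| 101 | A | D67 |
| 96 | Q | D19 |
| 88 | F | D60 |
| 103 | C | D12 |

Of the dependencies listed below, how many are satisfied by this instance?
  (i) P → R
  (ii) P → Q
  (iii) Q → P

1

(i) P → R: P=88: 4 rows → R takes values {D19, D60, D71} — violation; P=101: 3 rows → R takes values {D67, D19} — violation; P=97: 2 rows → R takes values {D71, D19} — violation; P=96: 2 rows → R takes values {D12, D19} — violation — fails.
(ii) P → Q: every LHS value maps to a single RHS value — holds.
(iii) Q → P: Q=C: 2 rows → P takes values {87, 103} — violation; Q=Q: 4 rows → P takes values {97, 96} — violation — fails.
1 of the 3 dependencies holds.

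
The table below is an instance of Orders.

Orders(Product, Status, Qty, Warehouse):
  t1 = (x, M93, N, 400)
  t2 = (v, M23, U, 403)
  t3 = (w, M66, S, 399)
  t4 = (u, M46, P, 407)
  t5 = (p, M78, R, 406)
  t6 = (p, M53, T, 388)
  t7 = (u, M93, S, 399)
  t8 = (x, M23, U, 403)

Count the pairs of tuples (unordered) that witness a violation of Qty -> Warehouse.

Qty=U: all 2 rows agree on Warehouse — 0 pairs.
Qty=S: all 2 rows agree on Warehouse — 0 pairs.

0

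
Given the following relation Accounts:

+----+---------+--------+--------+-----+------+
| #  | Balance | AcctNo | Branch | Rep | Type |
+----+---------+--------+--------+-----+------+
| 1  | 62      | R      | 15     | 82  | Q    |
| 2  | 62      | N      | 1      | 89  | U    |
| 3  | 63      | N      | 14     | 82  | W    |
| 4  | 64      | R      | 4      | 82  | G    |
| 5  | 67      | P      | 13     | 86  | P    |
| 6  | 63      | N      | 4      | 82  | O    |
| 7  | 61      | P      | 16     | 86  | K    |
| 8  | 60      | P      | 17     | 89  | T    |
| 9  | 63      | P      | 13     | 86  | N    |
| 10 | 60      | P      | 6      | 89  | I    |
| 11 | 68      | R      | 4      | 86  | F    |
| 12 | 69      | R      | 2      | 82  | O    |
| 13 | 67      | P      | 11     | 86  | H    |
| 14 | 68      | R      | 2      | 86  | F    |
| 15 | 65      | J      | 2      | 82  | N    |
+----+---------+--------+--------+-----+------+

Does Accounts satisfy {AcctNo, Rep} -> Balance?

(AcctNo=R, Rep=82): rows 1, 4, 12 → Balance takes values {62, 64, 69} — violation
(AcctNo=N, Rep=89): row 2 → Balance = 62 ✓
(AcctNo=N, Rep=82): rows 3, 6 → Balance = 63, 63 ✓
(AcctNo=P, Rep=86): rows 5, 7, 9, 13 → Balance takes values {67, 61, 63} — violation
(AcctNo=P, Rep=89): rows 8, 10 → Balance = 60, 60 ✓
(AcctNo=R, Rep=86): rows 11, 14 → Balance = 68, 68 ✓
(AcctNo=J, Rep=82): row 15 → Balance = 65 ✓
Two rows agree on {AcctNo, Rep} but differ on Balance, so {AcctNo, Rep} -> Balance does not hold.

No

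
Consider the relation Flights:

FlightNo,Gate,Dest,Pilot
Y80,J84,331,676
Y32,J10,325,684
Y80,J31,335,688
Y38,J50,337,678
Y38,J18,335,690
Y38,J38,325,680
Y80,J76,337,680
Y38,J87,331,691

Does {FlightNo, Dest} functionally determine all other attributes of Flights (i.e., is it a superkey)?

All 8 rows have distinct {FlightNo, Dest} values, so {FlightNo, Dest} → (all attributes) holds and {FlightNo, Dest} is a superkey.

Yes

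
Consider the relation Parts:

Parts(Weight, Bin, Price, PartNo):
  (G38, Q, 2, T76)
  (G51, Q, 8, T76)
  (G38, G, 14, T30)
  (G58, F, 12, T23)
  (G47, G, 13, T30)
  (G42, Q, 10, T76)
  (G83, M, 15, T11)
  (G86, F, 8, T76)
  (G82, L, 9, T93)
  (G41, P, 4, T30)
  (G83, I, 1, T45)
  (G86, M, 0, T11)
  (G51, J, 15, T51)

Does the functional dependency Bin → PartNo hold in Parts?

No

Bin=Q: 3 rows → PartNo = T76, T76, T76 ✓
Bin=G: 2 rows → PartNo = T30, T30 ✓
Bin=F: 2 rows → PartNo takes values {T23, T76} — violation
Bin=M: 2 rows → PartNo = T11, T11 ✓
Bin=L: 1 row → PartNo = T93 ✓
Bin=P: 1 row → PartNo = T30 ✓
Bin=I: 1 row → PartNo = T45 ✓
Bin=J: 1 row → PartNo = T51 ✓
Two rows agree on Bin but differ on PartNo, so Bin → PartNo does not hold.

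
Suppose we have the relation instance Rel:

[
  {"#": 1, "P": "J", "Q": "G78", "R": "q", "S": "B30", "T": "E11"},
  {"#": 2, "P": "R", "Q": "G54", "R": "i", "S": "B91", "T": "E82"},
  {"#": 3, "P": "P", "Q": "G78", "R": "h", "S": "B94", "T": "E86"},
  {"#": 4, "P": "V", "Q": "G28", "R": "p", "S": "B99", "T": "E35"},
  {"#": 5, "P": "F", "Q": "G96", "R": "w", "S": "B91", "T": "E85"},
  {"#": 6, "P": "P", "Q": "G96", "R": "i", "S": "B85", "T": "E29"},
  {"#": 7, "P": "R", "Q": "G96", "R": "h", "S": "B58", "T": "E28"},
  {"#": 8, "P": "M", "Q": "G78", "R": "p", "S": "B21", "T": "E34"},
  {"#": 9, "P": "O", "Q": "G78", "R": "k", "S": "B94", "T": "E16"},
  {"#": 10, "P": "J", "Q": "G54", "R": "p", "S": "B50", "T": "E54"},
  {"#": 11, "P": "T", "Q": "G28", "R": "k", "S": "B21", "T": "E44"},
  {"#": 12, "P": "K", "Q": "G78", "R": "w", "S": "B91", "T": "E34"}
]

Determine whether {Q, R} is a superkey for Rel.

Yes

All 12 rows have distinct {Q, R} values, so {Q, R} → (all attributes) holds and {Q, R} is a superkey.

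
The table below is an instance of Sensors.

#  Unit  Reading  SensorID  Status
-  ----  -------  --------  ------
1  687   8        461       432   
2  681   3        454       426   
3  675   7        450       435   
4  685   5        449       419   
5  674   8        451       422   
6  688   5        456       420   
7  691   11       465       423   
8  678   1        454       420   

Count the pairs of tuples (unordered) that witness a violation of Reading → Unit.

Reading=8: violating pairs (1,5) — 1 pair.
Reading=5: violating pairs (4,6) — 1 pair.

2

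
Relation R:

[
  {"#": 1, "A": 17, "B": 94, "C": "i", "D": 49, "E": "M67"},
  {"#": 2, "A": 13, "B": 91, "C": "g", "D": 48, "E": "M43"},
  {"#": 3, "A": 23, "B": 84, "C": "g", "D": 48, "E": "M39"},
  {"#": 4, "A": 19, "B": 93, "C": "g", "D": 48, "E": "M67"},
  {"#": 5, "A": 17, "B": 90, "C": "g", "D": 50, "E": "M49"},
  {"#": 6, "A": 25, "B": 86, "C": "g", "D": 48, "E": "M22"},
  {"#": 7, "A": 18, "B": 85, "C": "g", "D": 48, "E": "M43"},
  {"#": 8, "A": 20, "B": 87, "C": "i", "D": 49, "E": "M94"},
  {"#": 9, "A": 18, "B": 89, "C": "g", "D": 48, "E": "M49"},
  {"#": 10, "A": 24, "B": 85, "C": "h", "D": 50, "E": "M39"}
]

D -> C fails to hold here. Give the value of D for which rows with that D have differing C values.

50

D=49: rows 1, 8 → C = i, i ✓
D=48: rows 2, 3, 4, 6, 7, 9 → C = g, g, g, g, g, g ✓
D=50: rows 5, 10 → C takes values {g, h} — violation
The only D value with inconsistent C is D=50.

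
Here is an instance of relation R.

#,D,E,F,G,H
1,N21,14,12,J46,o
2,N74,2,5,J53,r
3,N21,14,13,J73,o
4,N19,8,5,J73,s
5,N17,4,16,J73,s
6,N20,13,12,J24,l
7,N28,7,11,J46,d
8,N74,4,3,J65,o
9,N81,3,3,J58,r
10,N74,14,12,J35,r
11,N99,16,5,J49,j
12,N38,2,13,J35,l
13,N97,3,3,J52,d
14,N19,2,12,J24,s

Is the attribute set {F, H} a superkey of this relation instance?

All 14 rows have distinct {F, H} values, so {F, H} → (all attributes) holds and {F, H} is a superkey.

Yes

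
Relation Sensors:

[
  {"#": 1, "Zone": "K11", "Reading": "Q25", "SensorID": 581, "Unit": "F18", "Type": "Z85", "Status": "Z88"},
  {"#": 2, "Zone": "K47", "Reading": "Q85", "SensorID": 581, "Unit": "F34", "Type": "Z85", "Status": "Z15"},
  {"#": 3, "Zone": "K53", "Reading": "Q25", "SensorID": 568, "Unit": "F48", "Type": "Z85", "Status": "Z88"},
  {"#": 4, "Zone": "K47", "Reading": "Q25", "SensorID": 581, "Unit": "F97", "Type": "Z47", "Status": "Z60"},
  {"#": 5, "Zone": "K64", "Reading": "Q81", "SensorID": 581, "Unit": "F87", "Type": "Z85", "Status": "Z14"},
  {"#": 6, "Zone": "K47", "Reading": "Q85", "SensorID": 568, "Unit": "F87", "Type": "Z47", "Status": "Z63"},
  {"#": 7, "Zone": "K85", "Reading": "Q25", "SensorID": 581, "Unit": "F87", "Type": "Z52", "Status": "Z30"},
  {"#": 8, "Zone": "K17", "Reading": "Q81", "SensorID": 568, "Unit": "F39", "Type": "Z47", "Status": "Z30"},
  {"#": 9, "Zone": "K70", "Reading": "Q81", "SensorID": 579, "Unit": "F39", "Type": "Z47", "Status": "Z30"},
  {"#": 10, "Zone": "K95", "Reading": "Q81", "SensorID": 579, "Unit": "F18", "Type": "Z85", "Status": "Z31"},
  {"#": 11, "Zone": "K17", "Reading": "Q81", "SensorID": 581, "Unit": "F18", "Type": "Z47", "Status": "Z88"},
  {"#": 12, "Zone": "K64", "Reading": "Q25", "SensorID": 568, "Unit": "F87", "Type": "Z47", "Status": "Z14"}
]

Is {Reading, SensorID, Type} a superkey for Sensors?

Yes

All 12 rows have distinct {Reading, SensorID, Type} values, so {Reading, SensorID, Type} → (all attributes) holds and {Reading, SensorID, Type} is a superkey.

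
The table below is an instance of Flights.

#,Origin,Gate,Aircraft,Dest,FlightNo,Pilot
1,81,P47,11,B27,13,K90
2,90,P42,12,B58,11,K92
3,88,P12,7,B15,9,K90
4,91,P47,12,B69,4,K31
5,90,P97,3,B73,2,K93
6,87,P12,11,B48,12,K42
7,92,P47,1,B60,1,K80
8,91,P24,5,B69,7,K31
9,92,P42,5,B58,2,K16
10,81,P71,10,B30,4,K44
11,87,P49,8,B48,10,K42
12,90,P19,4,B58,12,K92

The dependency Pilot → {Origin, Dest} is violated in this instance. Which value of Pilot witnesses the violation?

K90

Pilot=K90: rows 1, 3 → {Origin,Dest} takes values {(81, B27), (88, B15)} — violation
Pilot=K92: rows 2, 12 → {Origin,Dest} = (90, B58), (90, B58) ✓
Pilot=K31: rows 4, 8 → {Origin,Dest} = (91, B69), (91, B69) ✓
Pilot=K93: row 5 → {Origin,Dest} = (90, B73) ✓
Pilot=K42: rows 6, 11 → {Origin,Dest} = (87, B48), (87, B48) ✓
Pilot=K80: row 7 → {Origin,Dest} = (92, B60) ✓
Pilot=K16: row 9 → {Origin,Dest} = (92, B58) ✓
Pilot=K44: row 10 → {Origin,Dest} = (81, B30) ✓
The only Pilot value with inconsistent RHS is Pilot=K90.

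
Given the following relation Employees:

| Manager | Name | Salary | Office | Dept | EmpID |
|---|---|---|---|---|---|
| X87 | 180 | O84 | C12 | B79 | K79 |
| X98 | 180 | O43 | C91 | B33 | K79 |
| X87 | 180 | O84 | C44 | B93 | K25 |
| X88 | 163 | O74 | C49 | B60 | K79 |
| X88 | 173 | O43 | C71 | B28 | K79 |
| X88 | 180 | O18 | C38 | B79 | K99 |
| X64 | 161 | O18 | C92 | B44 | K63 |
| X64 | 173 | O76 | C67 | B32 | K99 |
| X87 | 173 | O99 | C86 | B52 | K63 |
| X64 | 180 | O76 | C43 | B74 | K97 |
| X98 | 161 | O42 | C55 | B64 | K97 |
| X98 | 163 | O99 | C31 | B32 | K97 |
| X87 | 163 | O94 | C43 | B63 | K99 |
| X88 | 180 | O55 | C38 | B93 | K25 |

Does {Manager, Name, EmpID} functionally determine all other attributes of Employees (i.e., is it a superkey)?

Yes

All 14 rows have distinct {Manager, Name, EmpID} values, so {Manager, Name, EmpID} → (all attributes) holds and {Manager, Name, EmpID} is a superkey.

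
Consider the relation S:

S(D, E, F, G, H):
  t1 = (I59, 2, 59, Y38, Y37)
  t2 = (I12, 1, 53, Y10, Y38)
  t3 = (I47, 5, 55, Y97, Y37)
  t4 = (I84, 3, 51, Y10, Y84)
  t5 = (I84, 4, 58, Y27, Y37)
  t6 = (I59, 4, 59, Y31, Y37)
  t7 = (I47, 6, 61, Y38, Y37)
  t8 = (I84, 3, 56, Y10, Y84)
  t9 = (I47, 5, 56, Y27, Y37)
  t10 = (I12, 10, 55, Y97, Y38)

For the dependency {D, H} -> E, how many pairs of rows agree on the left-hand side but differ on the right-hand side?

4

(D=I59, H=Y37): violating pairs (1,6) — 1 pair.
(D=I12, H=Y38): violating pairs (2,10) — 1 pair.
(D=I47, H=Y37): violating pairs (3,7), (7,9) — 2 pairs.
(D=I84, H=Y84): all 2 rows agree on E — 0 pairs.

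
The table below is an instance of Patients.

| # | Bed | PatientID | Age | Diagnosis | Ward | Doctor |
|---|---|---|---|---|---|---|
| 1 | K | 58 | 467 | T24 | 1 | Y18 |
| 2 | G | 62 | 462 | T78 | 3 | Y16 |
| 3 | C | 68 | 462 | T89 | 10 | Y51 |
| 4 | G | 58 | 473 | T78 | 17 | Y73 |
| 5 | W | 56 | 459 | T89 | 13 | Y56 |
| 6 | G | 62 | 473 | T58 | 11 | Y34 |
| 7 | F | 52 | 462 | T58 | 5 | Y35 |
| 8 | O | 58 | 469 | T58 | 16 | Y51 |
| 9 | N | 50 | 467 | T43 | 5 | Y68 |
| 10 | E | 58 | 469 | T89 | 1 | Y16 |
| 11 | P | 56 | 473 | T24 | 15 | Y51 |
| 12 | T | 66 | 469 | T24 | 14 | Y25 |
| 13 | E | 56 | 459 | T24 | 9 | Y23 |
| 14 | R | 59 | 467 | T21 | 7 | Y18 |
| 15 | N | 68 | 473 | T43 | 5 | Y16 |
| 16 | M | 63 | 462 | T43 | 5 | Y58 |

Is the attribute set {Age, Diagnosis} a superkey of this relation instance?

All 16 rows have distinct {Age, Diagnosis} values, so {Age, Diagnosis} → (all attributes) holds and {Age, Diagnosis} is a superkey.

Yes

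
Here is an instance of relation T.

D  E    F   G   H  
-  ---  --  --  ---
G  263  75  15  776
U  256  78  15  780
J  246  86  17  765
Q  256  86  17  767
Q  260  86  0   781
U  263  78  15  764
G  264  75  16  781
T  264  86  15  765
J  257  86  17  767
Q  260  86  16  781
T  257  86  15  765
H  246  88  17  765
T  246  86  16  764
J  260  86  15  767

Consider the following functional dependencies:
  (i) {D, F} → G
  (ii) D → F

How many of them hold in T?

(i) {D, F} → G: (D=G, F=75): 2 rows → G takes values {15, 16} — violation; (D=J, F=86): 3 rows → G takes values {17, 15} — violation; (D=Q, F=86): 3 rows → G takes values {17, 0, 16} — violation; (D=T, F=86): 3 rows → G takes values {15, 16} — violation — fails.
(ii) D → F: every LHS value maps to a single RHS value — holds.
1 of the 2 dependencies holds.

1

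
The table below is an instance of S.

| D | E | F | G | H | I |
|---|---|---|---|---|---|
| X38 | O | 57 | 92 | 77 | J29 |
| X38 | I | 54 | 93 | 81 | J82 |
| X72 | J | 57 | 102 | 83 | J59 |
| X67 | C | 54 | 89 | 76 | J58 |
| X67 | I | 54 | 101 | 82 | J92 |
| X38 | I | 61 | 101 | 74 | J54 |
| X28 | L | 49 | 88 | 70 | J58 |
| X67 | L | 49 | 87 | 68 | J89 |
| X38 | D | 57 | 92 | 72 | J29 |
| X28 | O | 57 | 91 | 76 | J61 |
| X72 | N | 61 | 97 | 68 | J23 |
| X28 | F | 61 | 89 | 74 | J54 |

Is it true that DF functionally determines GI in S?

(D=X38, F=57): 2 rows → {G,I} = (92, J29), (92, J29) ✓
(D=X38, F=54): 1 row → {G,I} = (93, J82) ✓
(D=X72, F=57): 1 row → {G,I} = (102, J59) ✓
(D=X67, F=54): 2 rows → {G,I} takes values {(89, J58), (101, J92)} — violation
(D=X38, F=61): 1 row → {G,I} = (101, J54) ✓
(D=X28, F=49): 1 row → {G,I} = (88, J58) ✓
(D=X67, F=49): 1 row → {G,I} = (87, J89) ✓
(D=X28, F=57): 1 row → {G,I} = (91, J61) ✓
(D=X72, F=61): 1 row → {G,I} = (97, J23) ✓
(D=X28, F=61): 1 row → {G,I} = (89, J54) ✓
Two rows agree on DF but differ on GI, so DF → GI does not hold.

No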